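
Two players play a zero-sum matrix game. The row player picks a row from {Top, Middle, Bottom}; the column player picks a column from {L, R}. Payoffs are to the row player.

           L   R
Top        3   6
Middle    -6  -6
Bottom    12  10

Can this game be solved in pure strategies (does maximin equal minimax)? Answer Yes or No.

Yes

Row minima: Top → 3, Middle → -6, Bottom → 10; maximin = 10.
Column maxima: L → 12, R → 10; minimax = 10.
maximin = minimax = 10, so a saddle point exists.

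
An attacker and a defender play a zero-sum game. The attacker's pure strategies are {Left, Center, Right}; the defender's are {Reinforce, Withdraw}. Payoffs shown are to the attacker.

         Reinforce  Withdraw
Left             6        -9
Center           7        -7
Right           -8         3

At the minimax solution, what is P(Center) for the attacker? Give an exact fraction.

Row minima: Left → -9, Center → -7, Right → -8; maximin = -7.
Column maxima: Reinforce → 7, Withdraw → 3; minimax = 3.
-7 ≠ 3, so there is no saddle point; optimal play is mixed.
Left is strictly dominated by Center, so the attacker never plays it.
On the remaining 2×2 (Center, Right vs Reinforce, Withdraw):
Let the attacker play Center with probability p. Expected payoff against Reinforce: 7p + (-8)(1−p) = 15p − 8; against Withdraw: (-7)p + 3(1−p) = −10p + 3.
Setting these equal: 15p − 8 = −10p + 3 ⇒ 25p = 11 ⇒ p = 11/25, and the value is (15)·(11/25) − 8 = -7/5.
For the defender: with q = P(Reinforce), equating Center's and Right's payoffs gives 14q − 7 = −11q + 3 ⇒ q = 2/5.

11/25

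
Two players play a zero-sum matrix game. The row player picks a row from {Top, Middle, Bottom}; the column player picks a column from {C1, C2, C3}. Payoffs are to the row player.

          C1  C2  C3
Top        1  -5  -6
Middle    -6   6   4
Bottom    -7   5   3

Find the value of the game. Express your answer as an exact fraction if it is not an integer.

Row minima: Top → -6, Middle → -6, Bottom → -7; maximin = -6.
Column maxima: C1 → 1, C2 → 6, C3 → 4; minimax = 1.
-6 ≠ 1, so there is no saddle point; optimal play is mixed.
Bottom is strictly dominated by Middle, so the row player never plays it.
C2 is strictly dominated by C3 (it gives the row player strictly more in every row), so the column player never plays it.
On the remaining 2×2 (Top, Middle vs C1, C3):
Let the row player play Top with probability p. Expected payoff against C1: 1p + (-6)(1−p) = 7p − 6; against C3: (-6)p + 4(1−p) = −10p + 4.
Setting these equal: 7p − 6 = −10p + 4 ⇒ 17p = 10 ⇒ p = 10/17, and the value is (7)·(10/17) − 6 = -32/17.
For the column player: with q = P(C1), equating Top's and Middle's payoffs gives 7q − 6 = −10q + 4 ⇒ q = 10/17.

-32/17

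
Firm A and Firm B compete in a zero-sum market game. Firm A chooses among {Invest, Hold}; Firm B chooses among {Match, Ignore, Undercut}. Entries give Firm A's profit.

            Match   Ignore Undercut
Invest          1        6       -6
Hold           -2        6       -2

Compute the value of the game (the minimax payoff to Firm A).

-2

Row minima: Invest → -6, Hold → -2; maximin = -2.
Column maxima: Match → 1, Ignore → 6, Undercut → -2; minimax = -2.
Since maximin = minimax = -2, there is a saddle point and the value is -2.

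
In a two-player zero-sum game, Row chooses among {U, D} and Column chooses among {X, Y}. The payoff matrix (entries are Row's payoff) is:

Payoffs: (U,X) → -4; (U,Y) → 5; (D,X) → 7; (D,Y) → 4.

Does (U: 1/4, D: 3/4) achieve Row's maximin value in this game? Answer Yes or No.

Yes

Against X this mix gives (1/4)·(-4) + (3/4)·7 = 17/4.
Against Y this mix gives (1/4)·5 + (3/4)·4 = 17/4.
All of Column's active replies (X, Y) yield 17/4, and no column does worse for Row. The mix makes Column indifferent and guarantees 17/4, so it is optimal.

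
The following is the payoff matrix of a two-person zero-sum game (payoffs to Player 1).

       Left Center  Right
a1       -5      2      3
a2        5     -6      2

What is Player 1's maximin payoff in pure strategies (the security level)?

-5

Row minima: a1 → -5, a2 → -6.
The best of these is -5.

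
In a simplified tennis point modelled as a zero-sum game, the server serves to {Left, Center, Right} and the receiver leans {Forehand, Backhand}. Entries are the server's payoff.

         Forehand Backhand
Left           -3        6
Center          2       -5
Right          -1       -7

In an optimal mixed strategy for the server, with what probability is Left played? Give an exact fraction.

Row minima: Left → -3, Center → -5, Right → -7; maximin = -3.
Column maxima: Forehand → 2, Backhand → 6; minimax = 2.
-3 ≠ 2, so there is no saddle point; optimal play is mixed.
Right is strictly dominated by Center, so the server never plays it.
On the remaining 2×2 (Left, Center vs Forehand, Backhand):
Let the server play Left with probability p. Expected payoff against Forehand: (-3)p + 2(1−p) = −5p + 2; against Backhand: 6p + (-5)(1−p) = 11p − 5.
Setting these equal: −5p + 2 = 11p − 5 ⇒ −16p = -7 ⇒ p = 7/16, and the value is (-5)·(7/16) + 2 = -3/16.
For the receiver: with q = P(Forehand), equating Left's and Center's payoffs gives −9q + 6 = 7q − 5 ⇒ q = 11/16.

7/16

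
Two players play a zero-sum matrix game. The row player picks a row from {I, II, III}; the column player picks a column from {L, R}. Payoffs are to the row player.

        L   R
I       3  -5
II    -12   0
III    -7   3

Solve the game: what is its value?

-13/9

Row minima: I → -5, II → -12, III → -7; maximin = -5.
Column maxima: L → 3, R → 3; minimax = 3.
-5 ≠ 3, so there is no saddle point; optimal play is mixed.
II is strictly dominated by III, so the row player never plays it.
On the remaining 2×2 (I, III vs L, R):
Let the row player play I with probability p. Expected payoff against L: 3p + (-7)(1−p) = 10p − 7; against R: (-5)p + 3(1−p) = −8p + 3.
Setting these equal: 10p − 7 = −8p + 3 ⇒ 18p = 10 ⇒ p = 5/9, and the value is (10)·(5/9) − 7 = -13/9.
For the column player: with q = P(L), equating I's and III's payoffs gives 8q − 5 = −10q + 3 ⇒ q = 4/9.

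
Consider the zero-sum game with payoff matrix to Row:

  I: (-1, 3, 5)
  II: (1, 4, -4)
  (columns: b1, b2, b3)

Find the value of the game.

1/11

Row minima: I → -1, II → -4; maximin = -1.
Column maxima: b1 → 1, b2 → 4, b3 → 5; minimax = 1.
-1 ≠ 1, so there is no saddle point; optimal play is mixed.
b2 is strictly dominated by b1 (it gives Row strictly more in every row), so Column never plays it.
On the remaining 2×2 (I, II vs b1, b3):
Let Row play I with probability p. Expected payoff against b1: (-1)p + 1(1−p) = −2p + 1; against b3: 5p + (-4)(1−p) = 9p − 4.
Setting these equal: −2p + 1 = 9p − 4 ⇒ −11p = -5 ⇒ p = 5/11, and the value is (-2)·(5/11) + 1 = 1/11.
For Column: with q = P(b1), equating I's and II's payoffs gives −6q + 5 = 5q − 4 ⇒ q = 9/11.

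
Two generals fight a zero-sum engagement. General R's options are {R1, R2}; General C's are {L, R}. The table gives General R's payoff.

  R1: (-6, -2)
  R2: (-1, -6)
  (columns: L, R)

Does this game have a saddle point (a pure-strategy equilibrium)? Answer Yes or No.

Row minima: R1 → -6, R2 → -6; maximin = -6.
Column maxima: L → -1, R → -2; minimax = -2.
-6 ≠ -2, so no pure-strategy equilibrium exists.

No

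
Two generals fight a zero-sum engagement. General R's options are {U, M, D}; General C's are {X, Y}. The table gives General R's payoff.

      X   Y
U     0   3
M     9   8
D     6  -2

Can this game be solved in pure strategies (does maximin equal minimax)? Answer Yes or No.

Row minima: U → 0, M → 8, D → -2; maximin = 8.
Column maxima: X → 9, Y → 8; minimax = 8.
maximin = minimax = 8, so a saddle point exists.

Yes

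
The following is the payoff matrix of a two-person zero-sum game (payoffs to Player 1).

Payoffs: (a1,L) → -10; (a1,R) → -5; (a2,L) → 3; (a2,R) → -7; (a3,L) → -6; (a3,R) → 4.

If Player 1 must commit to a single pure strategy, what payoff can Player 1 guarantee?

Row minima: a1 → -10, a2 → -7, a3 → -6.
The best of these is -6.

-6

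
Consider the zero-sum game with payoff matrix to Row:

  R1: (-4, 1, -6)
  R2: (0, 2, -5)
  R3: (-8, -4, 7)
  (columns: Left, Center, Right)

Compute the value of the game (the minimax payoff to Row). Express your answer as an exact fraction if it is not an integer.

-2

Row minima: R1 → -6, R2 → -5, R3 → -8; maximin = -5.
Column maxima: Left → 0, Center → 2, Right → 7; minimax = 0.
-5 ≠ 0, so there is no saddle point; optimal play is mixed.
R1 is strictly dominated by R2, so Row never plays it.
Center is strictly dominated by Left (it gives Row strictly more in every row), so Column never plays it.
On the remaining 2×2 (R2, R3 vs Left, Right):
Let Row play R2 with probability p. Expected payoff against Left: 0p + (-8)(1−p) = 8p − 8; against Right: (-5)p + 7(1−p) = −12p + 7.
Setting these equal: 8p − 8 = −12p + 7 ⇒ 20p = 15 ⇒ p = 3/4, and the value is (8)·(3/4) − 8 = -2.
For Column: with q = P(Left), equating R2's and R3's payoffs gives 5q − 5 = −15q + 7 ⇒ q = 3/5.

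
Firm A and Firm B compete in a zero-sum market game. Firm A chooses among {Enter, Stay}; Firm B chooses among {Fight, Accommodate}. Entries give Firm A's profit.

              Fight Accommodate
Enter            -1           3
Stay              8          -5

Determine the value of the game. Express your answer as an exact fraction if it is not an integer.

19/17

Row minima: Enter → -1, Stay → -5; maximin = -1.
Column maxima: Fight → 8, Accommodate → 3; minimax = 3.
-1 ≠ 3, so there is no saddle point; optimal play is mixed.
Let Firm A play Enter with probability p. Expected payoff against Fight: (-1)p + 8(1−p) = −9p + 8; against Accommodate: 3p + (-5)(1−p) = 8p − 5.
Setting these equal: −9p + 8 = 8p − 5 ⇒ −17p = -13 ⇒ p = 13/17, and the value is (-9)·(13/17) + 8 = 19/17.
For Firm B: with q = P(Fight), equating Enter's and Stay's payoffs gives −4q + 3 = 13q − 5 ⇒ q = 8/17.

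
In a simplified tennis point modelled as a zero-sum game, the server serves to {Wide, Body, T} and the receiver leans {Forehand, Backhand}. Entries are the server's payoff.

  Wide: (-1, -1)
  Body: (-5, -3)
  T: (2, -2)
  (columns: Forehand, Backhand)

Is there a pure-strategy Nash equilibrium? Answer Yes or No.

Yes

Row minima: Wide → -1, Body → -5, T → -2; maximin = -1.
Column maxima: Forehand → 2, Backhand → -1; minimax = -1.
maximin = minimax = -1, so a saddle point exists.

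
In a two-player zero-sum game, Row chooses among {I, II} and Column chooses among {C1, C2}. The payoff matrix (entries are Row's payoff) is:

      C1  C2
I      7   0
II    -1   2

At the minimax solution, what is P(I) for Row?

3/10

Row minima: I → 0, II → -1; maximin = 0.
Column maxima: C1 → 7, C2 → 2; minimax = 2.
0 ≠ 2, so there is no saddle point; optimal play is mixed.
Let Row play I with probability p. Expected payoff against C1: 7p + (-1)(1−p) = 8p − 1; against C2: 0p + 2(1−p) = −2p + 2.
Setting these equal: 8p − 1 = −2p + 2 ⇒ 10p = 3 ⇒ p = 3/10, and the value is (8)·(3/10) − 1 = 7/5.
For Column: with q = P(C1), equating I's and II's payoffs gives 7q = −3q + 2 ⇒ q = 1/5.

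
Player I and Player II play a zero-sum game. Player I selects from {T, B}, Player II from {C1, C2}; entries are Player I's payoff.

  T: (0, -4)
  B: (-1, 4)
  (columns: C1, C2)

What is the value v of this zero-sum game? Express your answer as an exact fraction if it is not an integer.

Row minima: T → -4, B → -1; maximin = -1.
Column maxima: C1 → 0, C2 → 4; minimax = 0.
-1 ≠ 0, so there is no saddle point; optimal play is mixed.
Let Player I play T with probability p. Expected payoff against C1: 0p + (-1)(1−p) = p − 1; against C2: (-4)p + 4(1−p) = −8p + 4.
Setting these equal: p − 1 = −8p + 4 ⇒ 9p = 5 ⇒ p = 5/9, and the value is (1)·(5/9) − 1 = -4/9.
For Player II: with q = P(C1), equating T's and B's payoffs gives 4q − 4 = −5q + 4 ⇒ q = 8/9.

-4/9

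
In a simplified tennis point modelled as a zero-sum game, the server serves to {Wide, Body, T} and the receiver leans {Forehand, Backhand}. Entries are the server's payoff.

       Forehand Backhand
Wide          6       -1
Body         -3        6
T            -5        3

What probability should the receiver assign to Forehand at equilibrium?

7/16

Row minima: Wide → -1, Body → -3, T → -5; maximin = -1.
Column maxima: Forehand → 6, Backhand → 6; minimax = 6.
-1 ≠ 6, so there is no saddle point; optimal play is mixed.
T is strictly dominated by Body, so the server never plays it.
On the remaining 2×2 (Wide, Body vs Forehand, Backhand):
Let the server play Wide with probability p. Expected payoff against Forehand: 6p + (-3)(1−p) = 9p − 3; against Backhand: (-1)p + 6(1−p) = −7p + 6.
Setting these equal: 9p − 3 = −7p + 6 ⇒ 16p = 9 ⇒ p = 9/16, and the value is (9)·(9/16) − 3 = 33/16.
For the receiver: with q = P(Forehand), equating Wide's and Body's payoffs gives 7q − 1 = −9q + 6 ⇒ q = 7/16.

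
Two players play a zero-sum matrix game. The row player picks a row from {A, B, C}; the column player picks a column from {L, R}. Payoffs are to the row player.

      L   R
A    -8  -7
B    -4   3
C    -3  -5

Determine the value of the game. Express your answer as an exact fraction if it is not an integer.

Row minima: A → -8, B → -4, C → -5; maximin = -4.
Column maxima: L → -3, R → 3; minimax = -3.
-4 ≠ -3, so there is no saddle point; optimal play is mixed.
A is strictly dominated by B, so the row player never plays it.
On the remaining 2×2 (B, C vs L, R):
Let the row player play B with probability p. Expected payoff against L: (-4)p + (-3)(1−p) = −p − 3; against R: 3p + (-5)(1−p) = 8p − 5.
Setting these equal: −p − 3 = 8p − 5 ⇒ −9p = -2 ⇒ p = 2/9, and the value is (-1)·(2/9) − 3 = -29/9.
For the column player: with q = P(L), equating B's and C's payoffs gives −7q + 3 = 2q − 5 ⇒ q = 8/9.

-29/9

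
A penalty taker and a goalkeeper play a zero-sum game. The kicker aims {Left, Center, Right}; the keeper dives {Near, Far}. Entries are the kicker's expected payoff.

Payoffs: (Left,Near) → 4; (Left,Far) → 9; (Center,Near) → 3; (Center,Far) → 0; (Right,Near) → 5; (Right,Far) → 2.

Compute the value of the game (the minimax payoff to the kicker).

Row minima: Left → 4, Center → 0, Right → 2; maximin = 4.
Column maxima: Near → 5, Far → 9; minimax = 5.
4 ≠ 5, so there is no saddle point; optimal play is mixed.
Center is strictly dominated by Left, so the kicker never plays it.
On the remaining 2×2 (Left, Right vs Near, Far):
Let the kicker play Left with probability p. Expected payoff against Near: 4p + 5(1−p) = −p + 5; against Far: 9p + 2(1−p) = 7p + 2.
Setting these equal: −p + 5 = 7p + 2 ⇒ −8p = -3 ⇒ p = 3/8, and the value is (-1)·(3/8) + 5 = 37/8.
For the keeper: with q = P(Near), equating Left's and Right's payoffs gives −5q + 9 = 3q + 2 ⇒ q = 7/8.

37/8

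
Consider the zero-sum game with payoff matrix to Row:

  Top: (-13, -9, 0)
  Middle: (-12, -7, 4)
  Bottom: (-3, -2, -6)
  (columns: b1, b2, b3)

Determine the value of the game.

Row minima: Top → -13, Middle → -12, Bottom → -6; maximin = -6.
Column maxima: b1 → -3, b2 → -2, b3 → 4; minimax = -3.
-6 ≠ -3, so there is no saddle point; optimal play is mixed.
Top is strictly dominated by Middle, so Row never plays it.
b2 is strictly dominated by b1 (it gives Row strictly more in every row), so Column never plays it.
On the remaining 2×2 (Middle, Bottom vs b1, b3):
Let Row play Middle with probability p. Expected payoff against b1: (-12)p + (-3)(1−p) = −9p − 3; against b3: 4p + (-6)(1−p) = 10p − 6.
Setting these equal: −9p − 3 = 10p − 6 ⇒ −19p = -3 ⇒ p = 3/19, and the value is (-9)·(3/19) − 3 = -84/19.
For Column: with q = P(b1), equating Middle's and Bottom's payoffs gives −16q + 4 = 3q − 6 ⇒ q = 10/19.

-84/19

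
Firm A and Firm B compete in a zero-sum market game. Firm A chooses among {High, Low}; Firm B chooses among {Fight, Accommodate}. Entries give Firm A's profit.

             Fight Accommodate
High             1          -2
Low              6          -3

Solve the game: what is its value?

-2

Row minima: High → -2, Low → -3; maximin = -2.
Column maxima: Fight → 6, Accommodate → -2; minimax = -2.
Since maximin = minimax = -2, there is a saddle point and the value is -2.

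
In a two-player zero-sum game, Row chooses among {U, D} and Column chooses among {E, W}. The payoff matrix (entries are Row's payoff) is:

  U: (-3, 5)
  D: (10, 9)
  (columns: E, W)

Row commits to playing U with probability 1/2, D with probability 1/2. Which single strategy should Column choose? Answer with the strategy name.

E

If Column plays E, Row's expected payoff is (1/2)·(-3) + (1/2)·10 = 7/2.
If Column plays W, Row's expected payoff is (1/2)·5 + (1/2)·9 = 7.
Column minimizes Row's payoff; the smallest is 7/2, so the best response is E.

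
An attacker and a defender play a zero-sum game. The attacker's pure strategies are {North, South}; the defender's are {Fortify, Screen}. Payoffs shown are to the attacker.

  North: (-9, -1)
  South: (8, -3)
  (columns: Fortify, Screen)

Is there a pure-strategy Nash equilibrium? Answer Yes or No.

Row minima: North → -9, South → -3; maximin = -3.
Column maxima: Fortify → 8, Screen → -1; minimax = -1.
-3 ≠ -1, so no pure-strategy equilibrium exists.

No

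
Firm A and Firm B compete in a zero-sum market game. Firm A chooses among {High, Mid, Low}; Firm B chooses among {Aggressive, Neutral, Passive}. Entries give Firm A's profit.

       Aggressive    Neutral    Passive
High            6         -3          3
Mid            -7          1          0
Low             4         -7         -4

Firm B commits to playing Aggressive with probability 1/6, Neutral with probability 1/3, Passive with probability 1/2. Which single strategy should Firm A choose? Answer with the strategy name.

High

Expected payoff of High: (1/6)·6 + (1/3)·(-3) + (1/2)·3 = 3/2.
Expected payoff of Mid: (1/6)·(-7) + (1/3)·1 + (1/2)·0 = -5/6.
Expected payoff of Low: (1/6)·4 + (1/3)·(-7) + (1/2)·(-4) = -11/3.
The largest is 3/2, so Firm A's best response is High.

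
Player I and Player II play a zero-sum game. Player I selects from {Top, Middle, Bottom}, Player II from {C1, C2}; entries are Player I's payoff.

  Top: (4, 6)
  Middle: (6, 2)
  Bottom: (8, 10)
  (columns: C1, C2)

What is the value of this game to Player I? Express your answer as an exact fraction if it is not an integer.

Row minima: Top → 4, Middle → 2, Bottom → 8; maximin = 8.
Column maxima: C1 → 8, C2 → 10; minimax = 8.
Since maximin = minimax = 8, there is a saddle point and the value is 8.

8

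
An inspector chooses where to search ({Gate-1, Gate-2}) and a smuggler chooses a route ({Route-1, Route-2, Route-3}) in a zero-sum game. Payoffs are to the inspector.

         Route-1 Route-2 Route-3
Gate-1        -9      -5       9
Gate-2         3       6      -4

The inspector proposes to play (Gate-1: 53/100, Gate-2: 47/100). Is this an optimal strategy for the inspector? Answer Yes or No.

No

Against Route-1 this mix gives (53/100)·(-9) + (47/100)·3 = -84/25.
Against Route-2 this mix gives (53/100)·(-5) + (47/100)·6 = 17/100.
Against Route-3 this mix gives (53/100)·9 + (47/100)·(-4) = 289/100.
The smuggler will play Route-1, holding the inspector to -84/25. Shifting weight toward the row that does better against Route-1 would raise this floor (the equalizing mix achieves -9/25 against both Route-1 and Route-3), so the proposed strategy is not optimal.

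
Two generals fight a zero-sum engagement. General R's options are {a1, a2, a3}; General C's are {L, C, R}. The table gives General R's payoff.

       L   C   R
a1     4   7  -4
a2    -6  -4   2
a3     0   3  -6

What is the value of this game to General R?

Row minima: a1 → -4, a2 → -6, a3 → -6; maximin = -4.
Column maxima: L → 4, C → 7, R → 2; minimax = 2.
-4 ≠ 2, so there is no saddle point; optimal play is mixed.
a3 is strictly dominated by a1, so General R never plays it.
C is strictly dominated by L (it gives General R strictly more in every row), so General C never plays it.
On the remaining 2×2 (a1, a2 vs L, R):
Let General R play a1 with probability p. Expected payoff against L: 4p + (-6)(1−p) = 10p − 6; against R: (-4)p + 2(1−p) = −6p + 2.
Setting these equal: 10p − 6 = −6p + 2 ⇒ 16p = 8 ⇒ p = 1/2, and the value is (10)·(1/2) − 6 = -1.
For General C: with q = P(L), equating a1's and a2's payoffs gives 8q − 4 = −8q + 2 ⇒ q = 3/8.

-1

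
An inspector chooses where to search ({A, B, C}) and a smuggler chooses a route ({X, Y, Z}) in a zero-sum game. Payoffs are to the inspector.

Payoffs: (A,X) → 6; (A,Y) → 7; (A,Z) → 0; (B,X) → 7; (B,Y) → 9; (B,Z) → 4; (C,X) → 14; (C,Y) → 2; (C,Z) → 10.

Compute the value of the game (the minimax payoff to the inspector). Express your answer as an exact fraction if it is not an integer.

82/13

Row minima: A → 0, B → 4, C → 2; maximin = 4.
Column maxima: X → 14, Y → 9, Z → 10; minimax = 9.
4 ≠ 9, so there is no saddle point; optimal play is mixed.
A is strictly dominated by B, so the inspector never plays it.
X is strictly dominated by Z (it gives the inspector strictly more in every row), so the smuggler never plays it.
On the remaining 2×2 (B, C vs Y, Z):
Let the inspector play B with probability p. Expected payoff against Y: 9p + 2(1−p) = 7p + 2; against Z: 4p + 10(1−p) = −6p + 10.
Setting these equal: 7p + 2 = −6p + 10 ⇒ 13p = 8 ⇒ p = 8/13, and the value is (7)·(8/13) + 2 = 82/13.
For the smuggler: with q = P(Y), equating B's and C's payoffs gives 5q + 4 = −8q + 10 ⇒ q = 6/13.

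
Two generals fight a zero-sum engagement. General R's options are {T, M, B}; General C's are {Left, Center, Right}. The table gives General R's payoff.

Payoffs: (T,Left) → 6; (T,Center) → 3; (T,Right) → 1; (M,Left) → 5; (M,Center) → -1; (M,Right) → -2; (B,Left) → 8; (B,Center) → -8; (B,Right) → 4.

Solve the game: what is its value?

Row minima: T → 1, M → -2, B → -8; maximin = 1.
Column maxima: Left → 8, Center → 3, Right → 4; minimax = 3.
1 ≠ 3, so there is no saddle point; optimal play is mixed.
M is strictly dominated by T, so General R never plays it.
Left is strictly dominated by Center (it gives General R strictly more in every row), so General C never plays it.
On the remaining 2×2 (T, B vs Center, Right):
Let General R play T with probability p. Expected payoff against Center: 3p + (-8)(1−p) = 11p − 8; against Right: 1p + 4(1−p) = −3p + 4.
Setting these equal: 11p − 8 = −3p + 4 ⇒ 14p = 12 ⇒ p = 6/7, and the value is (11)·(6/7) − 8 = 10/7.
For General C: with q = P(Center), equating T's and B's payoffs gives 2q + 1 = −12q + 4 ⇒ q = 3/14.

10/7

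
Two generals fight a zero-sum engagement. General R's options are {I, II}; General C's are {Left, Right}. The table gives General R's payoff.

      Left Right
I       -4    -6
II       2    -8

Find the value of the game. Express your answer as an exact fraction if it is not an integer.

-6

Row minima: I → -6, II → -8; maximin = -6.
Column maxima: Left → 2, Right → -6; minimax = -6.
Since maximin = minimax = -6, there is a saddle point and the value is -6.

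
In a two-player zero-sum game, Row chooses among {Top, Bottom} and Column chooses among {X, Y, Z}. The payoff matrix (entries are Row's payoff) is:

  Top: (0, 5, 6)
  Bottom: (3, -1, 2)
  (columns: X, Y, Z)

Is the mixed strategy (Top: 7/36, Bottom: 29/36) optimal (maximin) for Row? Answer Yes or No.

Against X this mix gives (7/36)·0 + (29/36)·3 = 29/12.
Against Y this mix gives (7/36)·5 + (29/36)·(-1) = 1/6.
Against Z this mix gives (7/36)·6 + (29/36)·2 = 25/9.
Column will play Y, holding Row to 1/6. Shifting weight toward the row that does better against Y would raise this floor (the equalizing mix achieves 5/3 against both Y and X), so the proposed strategy is not optimal.

No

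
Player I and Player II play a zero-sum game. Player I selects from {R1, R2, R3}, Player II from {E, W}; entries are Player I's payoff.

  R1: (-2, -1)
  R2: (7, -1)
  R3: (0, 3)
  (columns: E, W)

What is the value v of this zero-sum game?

Row minima: R1 → -2, R2 → -1, R3 → 0; maximin = 0.
Column maxima: E → 7, W → 3; minimax = 3.
0 ≠ 3, so there is no saddle point; optimal play is mixed.
R1 is strictly dominated by R3, so Player I never plays it.
On the remaining 2×2 (R2, R3 vs E, W):
Let Player I play R2 with probability p. Expected payoff against E: 7p + 0(1−p) = 7p; against W: (-1)p + 3(1−p) = −4p + 3.
Setting these equal: 7p = −4p + 3 ⇒ 11p = 3 ⇒ p = 3/11, and the value is (7)·(3/11) = 21/11.
For Player II: with q = P(E), equating R2's and R3's payoffs gives 8q − 1 = −3q + 3 ⇒ q = 4/11.

21/11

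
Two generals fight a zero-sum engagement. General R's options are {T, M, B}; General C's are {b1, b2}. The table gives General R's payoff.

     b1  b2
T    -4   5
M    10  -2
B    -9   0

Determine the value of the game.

Row minima: T → -4, M → -2, B → -9; maximin = -2.
Column maxima: b1 → 10, b2 → 5; minimax = 5.
-2 ≠ 5, so there is no saddle point; optimal play is mixed.
B is strictly dominated by T, so General R never plays it.
On the remaining 2×2 (T, M vs b1, b2):
Let General R play T with probability p. Expected payoff against b1: (-4)p + 10(1−p) = −14p + 10; against b2: 5p + (-2)(1−p) = 7p − 2.
Setting these equal: −14p + 10 = 7p − 2 ⇒ −21p = -12 ⇒ p = 4/7, and the value is (-14)·(4/7) + 10 = 2.
For General C: with q = P(b1), equating T's and M's payoffs gives −9q + 5 = 12q − 2 ⇒ q = 1/3.

2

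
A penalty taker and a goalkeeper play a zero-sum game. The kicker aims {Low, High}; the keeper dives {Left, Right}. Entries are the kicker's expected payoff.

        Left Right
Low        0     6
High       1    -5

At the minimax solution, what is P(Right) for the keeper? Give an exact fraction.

1/12

Row minima: Low → 0, High → -5; maximin = 0.
Column maxima: Left → 1, Right → 6; minimax = 1.
0 ≠ 1, so there is no saddle point; optimal play is mixed.
Let the kicker play Low with probability p. Expected payoff against Left: 0p + 1(1−p) = −p + 1; against Right: 6p + (-5)(1−p) = 11p − 5.
Setting these equal: −p + 1 = 11p − 5 ⇒ −12p = -6 ⇒ p = 1/2, and the value is (-1)·(1/2) + 1 = 1/2.
For the keeper: with q = P(Left), equating Low's and High's payoffs gives −6q + 6 = 6q − 5 ⇒ q = 11/12.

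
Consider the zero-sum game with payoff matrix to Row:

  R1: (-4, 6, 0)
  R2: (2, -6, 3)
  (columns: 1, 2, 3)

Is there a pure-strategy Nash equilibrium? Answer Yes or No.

Row minima: R1 → -4, R2 → -6; maximin = -4.
Column maxima: 1 → 2, 2 → 6, 3 → 3; minimax = 2.
-4 ≠ 2, so no pure-strategy equilibrium exists.

No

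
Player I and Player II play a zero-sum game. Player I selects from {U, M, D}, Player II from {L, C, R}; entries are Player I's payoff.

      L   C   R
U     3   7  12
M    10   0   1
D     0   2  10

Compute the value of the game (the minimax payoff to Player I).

Row minima: U → 3, M → 0, D → 0; maximin = 3.
Column maxima: L → 10, C → 7, R → 12; minimax = 7.
3 ≠ 7, so there is no saddle point; optimal play is mixed.
D is strictly dominated by U, so Player I never plays it.
R is strictly dominated by C (it gives Player I strictly more in every row), so Player II never plays it.
On the remaining 2×2 (U, M vs L, C):
Let Player I play U with probability p. Expected payoff against L: 3p + 10(1−p) = −7p + 10; against C: 7p + 0(1−p) = 7p.
Setting these equal: −7p + 10 = 7p ⇒ −14p = -10 ⇒ p = 5/7, and the value is (-7)·(5/7) + 10 = 5.
For Player II: with q = P(L), equating U's and M's payoffs gives −4q + 7 = 10q ⇒ q = 1/2.

5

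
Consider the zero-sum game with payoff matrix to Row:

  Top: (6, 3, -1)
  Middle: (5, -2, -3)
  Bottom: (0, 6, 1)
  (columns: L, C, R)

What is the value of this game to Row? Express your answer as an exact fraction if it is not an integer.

Row minima: Top → -1, Middle → -3, Bottom → 0; maximin = 0.
Column maxima: L → 6, C → 6, R → 1; minimax = 1.
0 ≠ 1, so there is no saddle point; optimal play is mixed.
Middle is strictly dominated by Top, so Row never plays it.
C is strictly dominated by R (it gives Row strictly more in every row), so Column never plays it.
On the remaining 2×2 (Top, Bottom vs L, R):
Let Row play Top with probability p. Expected payoff against L: 6p + 0(1−p) = 6p; against R: (-1)p + 1(1−p) = −2p + 1.
Setting these equal: 6p = −2p + 1 ⇒ 8p = 1 ⇒ p = 1/8, and the value is (6)·(1/8) = 3/4.
For Column: with q = P(L), equating Top's and Bottom's payoffs gives 7q − 1 = −q + 1 ⇒ q = 1/4.

3/4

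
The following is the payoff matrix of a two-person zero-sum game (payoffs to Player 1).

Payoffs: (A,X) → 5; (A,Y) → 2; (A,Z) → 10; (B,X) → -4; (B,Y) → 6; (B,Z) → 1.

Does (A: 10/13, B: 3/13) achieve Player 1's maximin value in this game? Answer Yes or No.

Against X this mix gives (10/13)·5 + (3/13)·(-4) = 38/13.
Against Y this mix gives (10/13)·2 + (3/13)·6 = 38/13.
Against Z this mix gives (10/13)·10 + (3/13)·1 = 103/13.
All of Player 2's active replies (X, Y) yield 38/13, and no column does worse for Player 1. The mix makes Player 2 indifferent and guarantees 38/13, so it is optimal.

Yes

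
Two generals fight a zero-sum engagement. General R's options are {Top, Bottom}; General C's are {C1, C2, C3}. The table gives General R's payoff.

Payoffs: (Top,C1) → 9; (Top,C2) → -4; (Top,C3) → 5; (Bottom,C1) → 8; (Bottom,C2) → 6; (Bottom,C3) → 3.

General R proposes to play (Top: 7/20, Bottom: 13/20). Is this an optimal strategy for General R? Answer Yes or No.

Against C1 this mix gives (7/20)·9 + (13/20)·8 = 167/20.
Against C2 this mix gives (7/20)·(-4) + (13/20)·6 = 5/2.
Against C3 this mix gives (7/20)·5 + (13/20)·3 = 37/10.
General C will play C2, holding General R to 5/2. Shifting weight toward the row that does better against C2 would raise this floor (the equalizing mix achieves 7/2 against both C2 and C3), so the proposed strategy is not optimal.

No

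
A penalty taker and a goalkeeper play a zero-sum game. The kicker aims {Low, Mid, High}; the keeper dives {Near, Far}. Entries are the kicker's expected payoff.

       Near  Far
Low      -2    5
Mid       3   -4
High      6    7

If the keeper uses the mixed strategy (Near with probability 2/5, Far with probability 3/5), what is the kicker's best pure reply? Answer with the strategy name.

High

Expected payoff of Low: (2/5)·(-2) + (3/5)·5 = 11/5.
Expected payoff of Mid: (2/5)·3 + (3/5)·(-4) = -6/5.
Expected payoff of High: (2/5)·6 + (3/5)·7 = 33/5.
The largest is 33/5, so the kicker's best response is High.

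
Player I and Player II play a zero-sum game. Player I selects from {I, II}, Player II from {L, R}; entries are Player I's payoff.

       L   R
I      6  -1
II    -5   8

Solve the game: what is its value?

Row minima: I → -1, II → -5; maximin = -1.
Column maxima: L → 6, R → 8; minimax = 6.
-1 ≠ 6, so there is no saddle point; optimal play is mixed.
Let Player I play I with probability p. Expected payoff against L: 6p + (-5)(1−p) = 11p − 5; against R: (-1)p + 8(1−p) = −9p + 8.
Setting these equal: 11p − 5 = −9p + 8 ⇒ 20p = 13 ⇒ p = 13/20, and the value is (11)·(13/20) − 5 = 43/20.
For Player II: with q = P(L), equating I's and II's payoffs gives 7q − 1 = −13q + 8 ⇒ q = 9/20.

43/20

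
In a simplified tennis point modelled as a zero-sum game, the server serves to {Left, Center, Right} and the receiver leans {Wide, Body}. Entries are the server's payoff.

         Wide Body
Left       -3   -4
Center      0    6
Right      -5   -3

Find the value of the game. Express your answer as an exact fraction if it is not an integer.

0

Row minima: Left → -4, Center → 0, Right → -5; maximin = 0.
Column maxima: Wide → 0, Body → 6; minimax = 0.
Since maximin = minimax = 0, there is a saddle point and the value is 0.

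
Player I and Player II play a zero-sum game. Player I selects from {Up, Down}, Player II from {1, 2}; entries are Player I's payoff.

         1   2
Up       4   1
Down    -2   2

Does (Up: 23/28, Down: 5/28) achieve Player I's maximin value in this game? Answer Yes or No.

No

Against 1 this mix gives (23/28)·4 + (5/28)·(-2) = 41/14.
Against 2 this mix gives (23/28)·1 + (5/28)·2 = 33/28.
Player II will play 2, holding Player I to 33/28. Shifting weight toward the row that does better against 2 would raise this floor (the equalizing mix achieves 10/7 against both 2 and 1), so the proposed strategy is not optimal.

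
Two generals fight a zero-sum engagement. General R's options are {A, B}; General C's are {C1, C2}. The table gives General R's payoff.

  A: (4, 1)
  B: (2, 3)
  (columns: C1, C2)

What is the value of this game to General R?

Row minima: A → 1, B → 2; maximin = 2.
Column maxima: C1 → 4, C2 → 3; minimax = 3.
2 ≠ 3, so there is no saddle point; optimal play is mixed.
Let General R play A with probability p. Expected payoff against C1: 4p + 2(1−p) = 2p + 2; against C2: 1p + 3(1−p) = −2p + 3.
Setting these equal: 2p + 2 = −2p + 3 ⇒ 4p = 1 ⇒ p = 1/4, and the value is (2)·(1/4) + 2 = 5/2.
For General C: with q = P(C1), equating A's and B's payoffs gives 3q + 1 = −q + 3 ⇒ q = 1/2.

5/2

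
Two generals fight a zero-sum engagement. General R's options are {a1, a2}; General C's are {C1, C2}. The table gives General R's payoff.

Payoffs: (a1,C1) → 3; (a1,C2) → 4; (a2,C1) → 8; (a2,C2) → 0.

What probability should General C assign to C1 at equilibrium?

Row minima: a1 → 3, a2 → 0; maximin = 3.
Column maxima: C1 → 8, C2 → 4; minimax = 4.
3 ≠ 4, so there is no saddle point; optimal play is mixed.
Let General R play a1 with probability p. Expected payoff against C1: 3p + 8(1−p) = −5p + 8; against C2: 4p + 0(1−p) = 4p.
Setting these equal: −5p + 8 = 4p ⇒ −9p = -8 ⇒ p = 8/9, and the value is (-5)·(8/9) + 8 = 32/9.
For General C: with q = P(C1), equating a1's and a2's payoffs gives −q + 4 = 8q ⇒ q = 4/9.

4/9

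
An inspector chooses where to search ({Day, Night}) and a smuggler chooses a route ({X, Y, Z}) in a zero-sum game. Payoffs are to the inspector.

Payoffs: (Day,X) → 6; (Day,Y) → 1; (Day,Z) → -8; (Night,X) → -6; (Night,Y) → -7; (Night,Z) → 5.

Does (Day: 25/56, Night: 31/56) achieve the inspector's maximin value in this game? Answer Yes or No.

Against X this mix gives (25/56)·6 + (31/56)·(-6) = -9/14.
Against Y this mix gives (25/56)·1 + (31/56)·(-7) = -24/7.
Against Z this mix gives (25/56)·(-8) + (31/56)·5 = -45/56.
The smuggler will play Y, holding the inspector to -24/7. Shifting weight toward the row that does better against Y would raise this floor (the equalizing mix achieves -17/7 against both Y and Z), so the proposed strategy is not optimal.

No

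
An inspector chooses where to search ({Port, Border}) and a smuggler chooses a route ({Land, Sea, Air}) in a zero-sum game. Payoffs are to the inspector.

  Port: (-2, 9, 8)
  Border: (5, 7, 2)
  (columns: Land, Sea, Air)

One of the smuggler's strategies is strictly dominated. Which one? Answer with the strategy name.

Land holds the inspector's payoff strictly below Sea in every row: -2 < 9, 5 < 7.
So Sea is strictly dominated for the smuggler.

Sea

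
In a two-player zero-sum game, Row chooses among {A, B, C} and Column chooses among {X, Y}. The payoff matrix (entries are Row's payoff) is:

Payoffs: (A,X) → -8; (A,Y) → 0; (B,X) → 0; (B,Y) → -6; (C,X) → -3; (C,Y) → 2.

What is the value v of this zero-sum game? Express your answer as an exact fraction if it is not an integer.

Row minima: A → -8, B → -6, C → -3; maximin = -3.
Column maxima: X → 0, Y → 2; minimax = 0.
-3 ≠ 0, so there is no saddle point; optimal play is mixed.
A is strictly dominated by C, so Row never plays it.
On the remaining 2×2 (B, C vs X, Y):
Let Row play B with probability p. Expected payoff against X: 0p + (-3)(1−p) = 3p − 3; against Y: (-6)p + 2(1−p) = −8p + 2.
Setting these equal: 3p − 3 = −8p + 2 ⇒ 11p = 5 ⇒ p = 5/11, and the value is (3)·(5/11) − 3 = -18/11.
For Column: with q = P(X), equating B's and C's payoffs gives 6q − 6 = −5q + 2 ⇒ q = 8/11.

-18/11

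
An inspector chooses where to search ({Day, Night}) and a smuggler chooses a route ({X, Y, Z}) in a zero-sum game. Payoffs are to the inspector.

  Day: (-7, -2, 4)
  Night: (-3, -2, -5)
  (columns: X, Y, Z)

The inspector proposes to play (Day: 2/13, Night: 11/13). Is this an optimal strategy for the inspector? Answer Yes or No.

Yes

Against X this mix gives (2/13)·(-7) + (11/13)·(-3) = -47/13.
Against Y this mix gives (2/13)·(-2) + (11/13)·(-2) = -2.
Against Z this mix gives (2/13)·4 + (11/13)·(-5) = -47/13.
All of the smuggler's active replies (X, Z) yield -47/13, and no column does worse for the inspector. The mix makes the smuggler indifferent and guarantees -47/13, so it is optimal.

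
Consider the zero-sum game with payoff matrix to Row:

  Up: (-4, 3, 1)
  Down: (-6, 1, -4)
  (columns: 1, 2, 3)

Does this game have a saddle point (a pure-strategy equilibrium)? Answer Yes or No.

Yes

Row minima: Up → -4, Down → -6; maximin = -4.
Column maxima: 1 → -4, 2 → 3, 3 → 1; minimax = -4.
maximin = minimax = -4, so a saddle point exists.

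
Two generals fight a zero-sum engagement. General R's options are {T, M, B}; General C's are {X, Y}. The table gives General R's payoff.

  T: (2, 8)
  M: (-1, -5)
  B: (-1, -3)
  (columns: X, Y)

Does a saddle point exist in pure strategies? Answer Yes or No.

Yes

Row minima: T → 2, M → -5, B → -3; maximin = 2.
Column maxima: X → 2, Y → 8; minimax = 2.
maximin = minimax = 2, so a saddle point exists.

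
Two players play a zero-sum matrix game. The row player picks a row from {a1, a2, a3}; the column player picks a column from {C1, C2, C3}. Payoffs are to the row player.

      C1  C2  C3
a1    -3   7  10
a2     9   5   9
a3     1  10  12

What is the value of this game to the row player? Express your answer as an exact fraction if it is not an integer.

Row minima: a1 → -3, a2 → 5, a3 → 1; maximin = 5.
Column maxima: C1 → 9, C2 → 10, C3 → 12; minimax = 9.
5 ≠ 9, so there is no saddle point; optimal play is mixed.
a1 is strictly dominated by a3, so the row player never plays it.
C3 is strictly dominated by C2 (it gives the row player strictly more in every row), so the column player never plays it.
On the remaining 2×2 (a2, a3 vs C1, C2):
Let the row player play a2 with probability p. Expected payoff against C1: 9p + 1(1−p) = 8p + 1; against C2: 5p + 10(1−p) = −5p + 10.
Setting these equal: 8p + 1 = −5p + 10 ⇒ 13p = 9 ⇒ p = 9/13, and the value is (8)·(9/13) + 1 = 85/13.
For the column player: with q = P(C1), equating a2's and a3's payoffs gives 4q + 5 = −9q + 10 ⇒ q = 5/13.

85/13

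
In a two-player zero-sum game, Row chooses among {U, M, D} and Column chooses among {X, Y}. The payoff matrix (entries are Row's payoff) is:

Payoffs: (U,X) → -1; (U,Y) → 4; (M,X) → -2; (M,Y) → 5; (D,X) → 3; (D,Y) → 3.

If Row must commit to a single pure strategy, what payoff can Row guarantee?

Row minima: U → -1, M → -2, D → 3.
The best of these is 3.

3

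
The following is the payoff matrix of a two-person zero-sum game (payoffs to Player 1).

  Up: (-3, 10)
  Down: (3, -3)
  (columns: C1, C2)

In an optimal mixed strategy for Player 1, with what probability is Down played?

13/19

Row minima: Up → -3, Down → -3; maximin = -3.
Column maxima: C1 → 3, C2 → 10; minimax = 3.
-3 ≠ 3, so there is no saddle point; optimal play is mixed.
Let Player 1 play Up with probability p. Expected payoff against C1: (-3)p + 3(1−p) = −6p + 3; against C2: 10p + (-3)(1−p) = 13p − 3.
Setting these equal: −6p + 3 = 13p − 3 ⇒ −19p = -6 ⇒ p = 6/19, and the value is (-6)·(6/19) + 3 = 21/19.
For Player 2: with q = P(C1), equating Up's and Down's payoffs gives −13q + 10 = 6q − 3 ⇒ q = 13/19.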